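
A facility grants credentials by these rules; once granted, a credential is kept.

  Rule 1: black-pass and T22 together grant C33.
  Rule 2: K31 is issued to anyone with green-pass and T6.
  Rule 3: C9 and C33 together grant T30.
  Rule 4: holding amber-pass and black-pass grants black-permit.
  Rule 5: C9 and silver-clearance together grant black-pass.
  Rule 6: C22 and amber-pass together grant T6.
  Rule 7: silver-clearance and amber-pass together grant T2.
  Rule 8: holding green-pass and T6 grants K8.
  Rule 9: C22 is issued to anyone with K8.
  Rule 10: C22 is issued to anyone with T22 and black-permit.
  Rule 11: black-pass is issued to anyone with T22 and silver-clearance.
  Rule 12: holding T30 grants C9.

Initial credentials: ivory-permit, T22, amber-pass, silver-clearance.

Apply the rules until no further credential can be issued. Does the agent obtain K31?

K31 would need green-pass and T6 (Rule 2), but green-pass is never granted.

No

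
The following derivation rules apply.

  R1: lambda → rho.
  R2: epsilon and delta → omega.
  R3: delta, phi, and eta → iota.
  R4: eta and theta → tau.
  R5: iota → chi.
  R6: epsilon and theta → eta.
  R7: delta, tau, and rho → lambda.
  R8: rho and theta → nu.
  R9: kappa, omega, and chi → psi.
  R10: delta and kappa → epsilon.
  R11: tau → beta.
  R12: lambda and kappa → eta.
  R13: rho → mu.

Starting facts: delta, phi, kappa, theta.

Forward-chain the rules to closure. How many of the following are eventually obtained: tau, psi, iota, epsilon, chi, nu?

From delta and kappa, R10 gives epsilon.
From epsilon and delta, R2 gives omega.
epsilon and theta hold, so eta follows (R6).
From delta, phi, and eta, R3 gives iota.
eta and theta hold, so tau follows (R4).
iota holds, so chi follows (R5).
kappa, omega, and chi hold, so psi follows (R9).
tau: reached.
psi: reached.
iota: reached.
epsilon: reached.
chi: reached.
nu would need rho and theta (R8), but rho is never established.
Reached: tau, psi, iota, epsilon, and chi — 5 of the 6.

5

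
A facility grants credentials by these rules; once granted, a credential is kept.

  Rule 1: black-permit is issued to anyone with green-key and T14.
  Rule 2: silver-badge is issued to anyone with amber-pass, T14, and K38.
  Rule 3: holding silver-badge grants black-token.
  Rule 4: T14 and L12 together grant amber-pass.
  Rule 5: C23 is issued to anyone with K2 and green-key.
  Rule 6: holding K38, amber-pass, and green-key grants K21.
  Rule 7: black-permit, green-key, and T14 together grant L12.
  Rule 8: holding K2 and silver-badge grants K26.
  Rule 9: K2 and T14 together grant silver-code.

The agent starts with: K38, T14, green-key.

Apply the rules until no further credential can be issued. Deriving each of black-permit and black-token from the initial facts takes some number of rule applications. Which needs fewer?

black-permit

black-permit: Holding green-key and T14 grants black-permit (Rule 1). [1 rule application]
black-token: Holding green-key and T14 grants black-permit (Rule 1). Holding black-permit, green-key, and T14 grants L12 (Rule 7). Holding T14 and L12 grants amber-pass (Rule 4). Holding amber-pass, T14, and K38 grants silver-badge (Rule 2). Holding silver-badge grants black-token (Rule 3). [5 rule applications]
black-permit needs fewer.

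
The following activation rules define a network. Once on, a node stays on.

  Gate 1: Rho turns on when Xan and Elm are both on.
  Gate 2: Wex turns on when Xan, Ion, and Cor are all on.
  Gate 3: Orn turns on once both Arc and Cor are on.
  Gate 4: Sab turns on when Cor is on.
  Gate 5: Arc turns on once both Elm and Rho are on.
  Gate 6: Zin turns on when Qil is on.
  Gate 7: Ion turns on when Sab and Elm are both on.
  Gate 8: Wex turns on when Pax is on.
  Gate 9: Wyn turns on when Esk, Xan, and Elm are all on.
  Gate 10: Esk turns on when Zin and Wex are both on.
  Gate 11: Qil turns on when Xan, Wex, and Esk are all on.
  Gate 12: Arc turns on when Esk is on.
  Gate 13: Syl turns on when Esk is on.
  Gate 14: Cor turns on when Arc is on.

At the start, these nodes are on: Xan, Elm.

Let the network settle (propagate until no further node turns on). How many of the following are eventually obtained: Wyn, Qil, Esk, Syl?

Wyn would need Esk, Xan, and Elm (Gate 9), but Esk never turns on.
Qil would need Xan, Wex, and Esk (Gate 11), but Esk never turns on.
Esk would need Zin and Wex (Gate 10), but Zin never turns on.
Syl would need Esk (Gate 13), but Esk never turns on.
None of the 4 are reached.

0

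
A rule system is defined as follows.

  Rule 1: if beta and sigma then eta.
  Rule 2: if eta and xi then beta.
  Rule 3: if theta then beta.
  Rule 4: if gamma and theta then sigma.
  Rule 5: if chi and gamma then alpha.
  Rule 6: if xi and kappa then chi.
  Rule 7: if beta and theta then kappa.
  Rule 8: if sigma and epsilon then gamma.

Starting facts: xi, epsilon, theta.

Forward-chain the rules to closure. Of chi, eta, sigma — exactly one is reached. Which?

chi

theta holds, so beta follows (Rule 3).
From beta and theta, Rule 7 gives kappa.
xi and kappa hold, so chi follows (Rule 6).
sigma would need gamma and theta (Rule 4), but gamma is never established. eta would need beta and sigma (Rule 1), but sigma is never established.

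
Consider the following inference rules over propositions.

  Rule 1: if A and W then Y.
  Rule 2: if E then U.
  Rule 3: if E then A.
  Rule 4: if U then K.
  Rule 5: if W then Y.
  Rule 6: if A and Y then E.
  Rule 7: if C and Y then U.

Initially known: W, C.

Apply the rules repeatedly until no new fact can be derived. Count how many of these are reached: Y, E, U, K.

From W, Rule 5 gives Y.
C and Y hold, so U follows (Rule 7).
U holds, so K follows (Rule 4).
Y: reached.
E would need A and Y (Rule 6), but A is never established.
U: reached.
K: reached.
Reached: Y, U, and K — 3 of the 4.

3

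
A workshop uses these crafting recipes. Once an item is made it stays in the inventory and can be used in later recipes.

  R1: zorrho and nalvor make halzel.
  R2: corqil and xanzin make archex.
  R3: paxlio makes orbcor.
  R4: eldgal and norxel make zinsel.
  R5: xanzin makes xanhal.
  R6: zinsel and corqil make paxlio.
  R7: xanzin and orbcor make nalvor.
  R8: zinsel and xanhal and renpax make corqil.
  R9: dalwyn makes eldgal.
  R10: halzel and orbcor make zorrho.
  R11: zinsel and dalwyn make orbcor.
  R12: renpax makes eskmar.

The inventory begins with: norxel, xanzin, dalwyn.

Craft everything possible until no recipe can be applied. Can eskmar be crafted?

eskmar would need renpax (R12), but renpax is never obtained.

No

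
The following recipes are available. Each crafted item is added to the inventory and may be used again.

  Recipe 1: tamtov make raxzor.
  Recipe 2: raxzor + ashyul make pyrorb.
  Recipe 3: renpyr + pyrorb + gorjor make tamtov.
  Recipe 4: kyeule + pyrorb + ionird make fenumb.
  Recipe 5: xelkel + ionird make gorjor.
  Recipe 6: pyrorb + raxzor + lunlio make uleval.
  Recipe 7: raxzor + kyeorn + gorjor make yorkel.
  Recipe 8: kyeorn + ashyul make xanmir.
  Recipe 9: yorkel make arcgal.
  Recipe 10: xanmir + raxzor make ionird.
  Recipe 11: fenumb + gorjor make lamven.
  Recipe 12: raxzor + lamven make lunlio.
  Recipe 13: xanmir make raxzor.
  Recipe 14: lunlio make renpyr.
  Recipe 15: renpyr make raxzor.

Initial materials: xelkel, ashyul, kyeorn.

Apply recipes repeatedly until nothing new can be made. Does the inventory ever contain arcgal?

Yes

Using Recipe 8, kyeorn and ashyul make xanmir.
xanmir → raxzor (Recipe 13).
xanmir + raxzor → ionird (Recipe 10).
Using Recipe 5, xelkel and ionird make gorjor.
Using Recipe 7, raxzor, kyeorn, and gorjor make yorkel.
Using Recipe 9, yorkel makes arcgal.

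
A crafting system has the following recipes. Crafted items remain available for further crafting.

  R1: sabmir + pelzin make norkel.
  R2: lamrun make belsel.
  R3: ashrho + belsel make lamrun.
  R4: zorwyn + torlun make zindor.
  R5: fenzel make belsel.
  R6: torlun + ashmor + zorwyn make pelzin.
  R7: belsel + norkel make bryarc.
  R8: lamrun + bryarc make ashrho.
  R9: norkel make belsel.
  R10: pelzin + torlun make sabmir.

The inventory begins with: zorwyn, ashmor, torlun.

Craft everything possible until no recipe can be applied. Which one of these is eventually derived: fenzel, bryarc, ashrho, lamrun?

bryarc

Using R6, torlun, ashmor, and zorwyn make pelzin.
pelzin + torlun → sabmir (R10).
sabmir + pelzin → norkel (R1).
Using R9, norkel makes belsel.
Using R7, belsel and norkel make bryarc.
lamrun would need ashrho and belsel (R3), but ashrho is never obtained. No rule produces fenzel, and it is not given. ashrho would need lamrun and bryarc (R8), but lamrun is never obtained.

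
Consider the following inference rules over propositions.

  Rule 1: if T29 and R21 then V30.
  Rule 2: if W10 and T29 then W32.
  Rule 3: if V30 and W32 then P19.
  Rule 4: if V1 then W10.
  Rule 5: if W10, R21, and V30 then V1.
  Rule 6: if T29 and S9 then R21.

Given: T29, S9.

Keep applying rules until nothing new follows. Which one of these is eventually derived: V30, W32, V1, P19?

T29 and S9 hold, so R21 follows (Rule 6).
From T29 and R21, Rule 1 gives V30.
W32 would need W10 and T29 (Rule 2), but W10 is never established. V1 would need W10, R21, and V30 (Rule 5), but W10 is never established. P19 would need V30 and W32 (Rule 3), but W32 is never established.

V30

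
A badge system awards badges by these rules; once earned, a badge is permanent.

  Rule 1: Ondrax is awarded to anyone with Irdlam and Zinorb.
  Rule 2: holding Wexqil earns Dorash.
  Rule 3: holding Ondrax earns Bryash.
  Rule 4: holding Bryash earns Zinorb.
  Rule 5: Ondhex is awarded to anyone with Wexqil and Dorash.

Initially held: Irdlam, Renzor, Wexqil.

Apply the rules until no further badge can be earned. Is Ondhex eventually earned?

With Wexqil, Dorash is earned (Rule 2).
With Wexqil and Dorash, Ondhex is earned (Rule 5).

Yes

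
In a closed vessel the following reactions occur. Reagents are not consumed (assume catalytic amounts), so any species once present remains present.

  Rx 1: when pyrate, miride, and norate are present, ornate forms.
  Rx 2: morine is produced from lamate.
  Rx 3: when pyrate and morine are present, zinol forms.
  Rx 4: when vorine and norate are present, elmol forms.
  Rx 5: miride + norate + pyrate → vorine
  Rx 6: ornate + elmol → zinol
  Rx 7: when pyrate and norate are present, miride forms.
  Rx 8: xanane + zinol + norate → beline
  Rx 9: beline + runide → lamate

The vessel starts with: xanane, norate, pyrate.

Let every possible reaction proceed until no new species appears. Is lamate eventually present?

lamate would need beline and runide (Rx 9), but runide never forms.

No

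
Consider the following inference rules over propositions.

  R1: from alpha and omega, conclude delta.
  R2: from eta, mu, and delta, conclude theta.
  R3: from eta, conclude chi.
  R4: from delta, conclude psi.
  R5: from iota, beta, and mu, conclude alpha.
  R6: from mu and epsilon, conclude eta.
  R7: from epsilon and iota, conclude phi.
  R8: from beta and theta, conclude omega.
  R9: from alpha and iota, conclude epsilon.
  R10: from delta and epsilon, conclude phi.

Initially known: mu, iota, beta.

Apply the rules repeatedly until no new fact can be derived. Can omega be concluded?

omega would need beta and theta (R8), but theta is never established.

No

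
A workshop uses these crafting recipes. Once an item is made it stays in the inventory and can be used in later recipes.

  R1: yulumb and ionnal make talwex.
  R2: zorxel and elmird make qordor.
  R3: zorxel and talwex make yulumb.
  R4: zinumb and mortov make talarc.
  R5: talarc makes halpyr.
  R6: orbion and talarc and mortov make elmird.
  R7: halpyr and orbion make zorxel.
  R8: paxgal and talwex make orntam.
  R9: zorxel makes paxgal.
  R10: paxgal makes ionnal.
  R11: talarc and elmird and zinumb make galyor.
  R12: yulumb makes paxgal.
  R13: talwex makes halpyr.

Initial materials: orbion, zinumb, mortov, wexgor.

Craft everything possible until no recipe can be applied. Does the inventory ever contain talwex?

talwex would need yulumb and ionnal (R1), but yulumb is never obtained.

No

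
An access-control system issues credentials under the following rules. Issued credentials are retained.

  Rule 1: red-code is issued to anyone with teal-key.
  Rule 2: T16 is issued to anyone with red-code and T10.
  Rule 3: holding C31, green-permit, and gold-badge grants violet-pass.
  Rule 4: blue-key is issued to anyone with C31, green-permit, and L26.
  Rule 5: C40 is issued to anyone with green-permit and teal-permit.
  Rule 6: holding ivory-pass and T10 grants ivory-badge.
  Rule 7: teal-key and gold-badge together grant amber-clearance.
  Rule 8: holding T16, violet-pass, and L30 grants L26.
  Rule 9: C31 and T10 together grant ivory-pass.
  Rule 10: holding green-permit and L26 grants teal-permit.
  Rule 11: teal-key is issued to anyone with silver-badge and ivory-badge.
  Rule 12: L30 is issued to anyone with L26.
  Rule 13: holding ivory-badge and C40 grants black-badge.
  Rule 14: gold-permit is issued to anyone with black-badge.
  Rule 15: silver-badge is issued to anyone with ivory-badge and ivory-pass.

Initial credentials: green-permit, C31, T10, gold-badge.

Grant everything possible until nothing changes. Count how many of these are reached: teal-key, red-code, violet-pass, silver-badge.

4

Holding C31, green-permit, and gold-badge grants violet-pass (Rule 3).
Holding C31 and T10 grants ivory-pass (Rule 9).
Holding ivory-pass and T10 grants ivory-badge (Rule 6).
Holding ivory-badge and ivory-pass grants silver-badge (Rule 15).
Holding silver-badge and ivory-badge grants teal-key (Rule 11).
Holding teal-key grants red-code (Rule 1).
teal-key: reached.
red-code: reached.
violet-pass: reached.
silver-badge: reached.
All 4 are reached.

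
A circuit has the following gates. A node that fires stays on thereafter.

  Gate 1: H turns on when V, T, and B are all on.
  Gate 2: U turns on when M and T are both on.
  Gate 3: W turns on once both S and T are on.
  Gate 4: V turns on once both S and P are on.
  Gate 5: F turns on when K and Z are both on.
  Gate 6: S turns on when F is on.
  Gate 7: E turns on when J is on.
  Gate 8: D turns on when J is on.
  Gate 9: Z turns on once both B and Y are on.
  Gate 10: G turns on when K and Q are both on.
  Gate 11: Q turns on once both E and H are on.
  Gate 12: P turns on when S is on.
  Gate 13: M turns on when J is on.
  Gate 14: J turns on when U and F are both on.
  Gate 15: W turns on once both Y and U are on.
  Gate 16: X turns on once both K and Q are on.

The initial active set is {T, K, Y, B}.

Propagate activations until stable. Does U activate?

U would need M and T (Gate 2), but M never turns on.

No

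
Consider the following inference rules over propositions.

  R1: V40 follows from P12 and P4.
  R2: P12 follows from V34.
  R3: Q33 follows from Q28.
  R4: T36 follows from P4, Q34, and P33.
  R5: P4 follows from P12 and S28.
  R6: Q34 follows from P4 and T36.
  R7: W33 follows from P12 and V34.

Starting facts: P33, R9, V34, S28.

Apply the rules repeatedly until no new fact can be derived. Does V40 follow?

Yes

From V34, R2 gives P12.
From P12 and S28, R5 gives P4.
P12 and P4 hold, so V40 follows (R1).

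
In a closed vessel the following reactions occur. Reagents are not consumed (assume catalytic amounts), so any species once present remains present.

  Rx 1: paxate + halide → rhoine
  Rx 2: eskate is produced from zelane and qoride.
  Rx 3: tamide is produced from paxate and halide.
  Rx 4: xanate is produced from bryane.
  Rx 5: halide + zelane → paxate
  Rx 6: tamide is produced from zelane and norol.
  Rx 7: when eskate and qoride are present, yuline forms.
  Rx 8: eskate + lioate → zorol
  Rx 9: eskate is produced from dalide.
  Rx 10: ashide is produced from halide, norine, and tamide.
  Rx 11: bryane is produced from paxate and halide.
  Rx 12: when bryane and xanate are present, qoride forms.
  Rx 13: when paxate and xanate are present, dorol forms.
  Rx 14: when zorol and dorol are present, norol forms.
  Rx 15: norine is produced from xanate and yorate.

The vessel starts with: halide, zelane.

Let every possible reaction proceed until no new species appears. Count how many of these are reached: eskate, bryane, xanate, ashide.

halide and zelane present → paxate forms (Rx 5).
paxate and halide present → bryane forms (Rx 11).
bryane present → xanate forms (Rx 4).
bryane and xanate present → qoride forms (Rx 12).
zelane and qoride present → eskate forms (Rx 2).
eskate: reached.
bryane: reached.
xanate: reached.
ashide would need halide, norine, and tamide (Rx 10), but norine never forms.
Reached: eskate, bryane, and xanate — 3 of the 4.

3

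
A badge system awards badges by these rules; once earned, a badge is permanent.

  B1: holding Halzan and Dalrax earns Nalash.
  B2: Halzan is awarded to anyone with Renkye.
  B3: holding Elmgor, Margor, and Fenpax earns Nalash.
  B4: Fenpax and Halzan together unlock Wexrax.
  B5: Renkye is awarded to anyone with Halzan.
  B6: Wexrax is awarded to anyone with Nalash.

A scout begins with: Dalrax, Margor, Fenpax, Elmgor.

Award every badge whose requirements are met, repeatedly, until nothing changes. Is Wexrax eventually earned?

Yes

With Elmgor, Margor, and Fenpax, Nalash is earned (B3).
With Nalash, Wexrax is earned (B6).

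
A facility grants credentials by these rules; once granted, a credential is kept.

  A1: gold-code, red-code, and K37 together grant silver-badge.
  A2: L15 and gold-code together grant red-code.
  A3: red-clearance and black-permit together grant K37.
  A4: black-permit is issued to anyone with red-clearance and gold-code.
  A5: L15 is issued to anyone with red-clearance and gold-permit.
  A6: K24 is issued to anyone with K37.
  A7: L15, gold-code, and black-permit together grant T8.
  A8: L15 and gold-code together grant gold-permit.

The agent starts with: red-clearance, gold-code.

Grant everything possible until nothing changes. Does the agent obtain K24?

Yes

Holding red-clearance and gold-code grants black-permit (A4).
Holding red-clearance and black-permit grants K37 (A3).
Holding K37 grants K24 (A6).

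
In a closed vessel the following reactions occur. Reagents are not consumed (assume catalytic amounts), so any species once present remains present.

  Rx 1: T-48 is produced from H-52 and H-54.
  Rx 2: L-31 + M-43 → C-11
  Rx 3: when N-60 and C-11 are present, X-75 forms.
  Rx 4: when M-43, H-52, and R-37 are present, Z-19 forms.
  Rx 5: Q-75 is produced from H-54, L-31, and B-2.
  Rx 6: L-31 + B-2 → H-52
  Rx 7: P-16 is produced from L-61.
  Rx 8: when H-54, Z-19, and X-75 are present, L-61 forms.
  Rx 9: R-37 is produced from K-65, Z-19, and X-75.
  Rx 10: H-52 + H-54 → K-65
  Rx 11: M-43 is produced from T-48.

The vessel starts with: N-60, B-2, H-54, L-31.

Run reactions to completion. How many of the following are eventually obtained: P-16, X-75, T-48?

2

L-31 and B-2 present → H-52 forms (Rx 6).
H-52 and H-54 present → T-48 forms (Rx 1).
T-48 present → M-43 forms (Rx 11).
L-31 and M-43 present → C-11 forms (Rx 2).
N-60 and C-11 present → X-75 forms (Rx 3).
P-16 would need L-61 (Rx 7), but L-61 never forms.
X-75: reached.
T-48: reached.
Reached: X-75 and T-48 — 2 of the 3.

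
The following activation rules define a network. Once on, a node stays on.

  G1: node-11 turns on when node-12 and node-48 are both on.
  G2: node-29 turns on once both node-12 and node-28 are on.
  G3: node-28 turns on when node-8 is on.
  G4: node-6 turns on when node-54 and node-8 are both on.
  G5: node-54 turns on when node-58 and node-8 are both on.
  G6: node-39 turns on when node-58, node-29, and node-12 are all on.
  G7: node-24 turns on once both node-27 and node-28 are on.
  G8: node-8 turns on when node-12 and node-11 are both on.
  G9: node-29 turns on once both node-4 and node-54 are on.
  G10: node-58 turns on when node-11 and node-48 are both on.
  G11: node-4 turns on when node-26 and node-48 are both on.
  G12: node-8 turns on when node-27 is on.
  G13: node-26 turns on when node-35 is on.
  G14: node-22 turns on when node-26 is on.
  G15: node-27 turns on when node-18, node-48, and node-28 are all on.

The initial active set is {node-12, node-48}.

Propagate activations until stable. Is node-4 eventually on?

node-4 would need node-26 and node-48 (G11), but node-26 never turns on.

No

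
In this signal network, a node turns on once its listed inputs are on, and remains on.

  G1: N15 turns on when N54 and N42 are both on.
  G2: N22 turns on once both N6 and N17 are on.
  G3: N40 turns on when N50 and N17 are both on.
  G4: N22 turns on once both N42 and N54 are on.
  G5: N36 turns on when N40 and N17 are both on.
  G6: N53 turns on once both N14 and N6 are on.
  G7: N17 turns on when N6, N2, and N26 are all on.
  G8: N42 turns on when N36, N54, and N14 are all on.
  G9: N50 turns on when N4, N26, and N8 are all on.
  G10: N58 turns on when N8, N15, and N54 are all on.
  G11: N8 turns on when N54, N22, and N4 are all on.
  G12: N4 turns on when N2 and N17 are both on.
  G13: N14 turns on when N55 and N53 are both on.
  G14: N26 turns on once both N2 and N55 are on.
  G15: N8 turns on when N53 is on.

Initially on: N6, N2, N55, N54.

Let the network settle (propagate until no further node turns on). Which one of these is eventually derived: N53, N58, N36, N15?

G14: N2 and N55 on → N26 on.
G7: N6, N2, and N26 on → N17 on.
G12: N2 and N17 on → N4 on.
G2: N6 and N17 on → N22 on.
G11: N54, N22, and N4 on → N8 on.
N4, N26, and N8 are on, so N50 turns on (G9).
N50 and N17 are on, so N40 turns on (G3).
G5: N40 and N17 on → N36 on.
N53 would need N14 and N6 (G6), but N14 never turns on. N58 would need N8, N15, and N54 (G10), but N15 never turns on. N15 would need N54 and N42 (G1), but N42 never turns on.

N36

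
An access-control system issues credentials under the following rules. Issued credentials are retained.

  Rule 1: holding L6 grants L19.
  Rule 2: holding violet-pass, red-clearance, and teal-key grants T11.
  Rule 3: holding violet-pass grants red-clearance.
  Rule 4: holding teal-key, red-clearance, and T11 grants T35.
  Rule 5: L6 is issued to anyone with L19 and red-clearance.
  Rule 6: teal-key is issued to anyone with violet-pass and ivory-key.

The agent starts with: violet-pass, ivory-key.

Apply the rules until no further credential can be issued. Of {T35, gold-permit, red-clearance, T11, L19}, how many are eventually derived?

Holding violet-pass and ivory-key grants teal-key (Rule 6).
Holding violet-pass grants red-clearance (Rule 3).
Holding violet-pass, red-clearance, and teal-key grants T11 (Rule 2).
Holding teal-key, red-clearance, and T11 grants T35 (Rule 4).
T35: reached.
No rule produces gold-permit, and it is not given.
red-clearance: reached.
T11: reached.
L19 would need L6 (Rule 1), but L6 is never granted.
Reached: T35, red-clearance, and T11 — 3 of the 5.

3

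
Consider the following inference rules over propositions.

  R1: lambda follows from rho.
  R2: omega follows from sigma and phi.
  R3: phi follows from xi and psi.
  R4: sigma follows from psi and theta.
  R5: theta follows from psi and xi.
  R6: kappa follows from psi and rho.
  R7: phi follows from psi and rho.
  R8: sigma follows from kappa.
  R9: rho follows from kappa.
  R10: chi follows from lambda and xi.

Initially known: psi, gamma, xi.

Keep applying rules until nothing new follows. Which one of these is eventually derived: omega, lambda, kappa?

omega

psi and xi hold, so theta follows (R5).
xi and psi hold, so phi follows (R3).
From psi and theta, R4 gives sigma.
sigma and phi hold, so omega follows (R2).
kappa would need psi and rho (R6), but rho is never established. lambda would need rho (R1), but rho is never established.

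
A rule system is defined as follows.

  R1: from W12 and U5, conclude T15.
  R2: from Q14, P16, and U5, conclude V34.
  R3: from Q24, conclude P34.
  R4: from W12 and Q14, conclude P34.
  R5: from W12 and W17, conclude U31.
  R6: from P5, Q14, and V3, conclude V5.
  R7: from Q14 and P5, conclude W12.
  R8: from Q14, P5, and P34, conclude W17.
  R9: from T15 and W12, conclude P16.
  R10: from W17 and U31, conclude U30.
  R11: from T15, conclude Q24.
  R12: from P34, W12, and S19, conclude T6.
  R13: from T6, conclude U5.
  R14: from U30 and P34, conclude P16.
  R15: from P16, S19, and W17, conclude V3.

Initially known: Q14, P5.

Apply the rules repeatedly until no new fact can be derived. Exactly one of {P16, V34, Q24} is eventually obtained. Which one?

P16

From Q14 and P5, R7 gives W12.
W12 and Q14 hold, so P34 follows (R4).
Q14, P5, and P34 hold, so W17 follows (R8).
From W12 and W17, R5 gives U31.
From W17 and U31, R10 gives U30.
U30 and P34 hold, so P16 follows (R14).
V34 would need Q14, P16, and U5 (R2), but U5 is never established. Q24 would need T15 (R11), but T15 is never established.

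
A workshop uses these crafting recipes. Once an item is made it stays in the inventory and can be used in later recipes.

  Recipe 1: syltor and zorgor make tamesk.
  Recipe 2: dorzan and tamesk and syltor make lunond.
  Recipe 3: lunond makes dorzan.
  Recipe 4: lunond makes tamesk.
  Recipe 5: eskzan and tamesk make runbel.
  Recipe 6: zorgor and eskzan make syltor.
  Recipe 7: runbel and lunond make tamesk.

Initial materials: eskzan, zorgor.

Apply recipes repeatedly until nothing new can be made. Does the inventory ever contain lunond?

lunond would need dorzan, tamesk, and syltor (Recipe 2), but dorzan is never obtained.

No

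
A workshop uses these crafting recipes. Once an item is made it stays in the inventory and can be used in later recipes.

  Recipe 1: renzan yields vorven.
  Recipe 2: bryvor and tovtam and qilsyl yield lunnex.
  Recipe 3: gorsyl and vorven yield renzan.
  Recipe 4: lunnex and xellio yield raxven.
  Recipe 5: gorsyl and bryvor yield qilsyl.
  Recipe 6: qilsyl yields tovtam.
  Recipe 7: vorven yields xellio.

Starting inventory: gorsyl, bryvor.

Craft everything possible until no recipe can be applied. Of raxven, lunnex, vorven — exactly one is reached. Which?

lunnex

Using Recipe 5, gorsyl and bryvor make qilsyl.
Using Recipe 6, qilsyl makes tovtam.
bryvor and tovtam and qilsyl → lunnex (Recipe 2).
raxven would need lunnex and xellio (Recipe 4), but xellio is never obtained. vorven would need renzan (Recipe 1), but renzan is never obtained.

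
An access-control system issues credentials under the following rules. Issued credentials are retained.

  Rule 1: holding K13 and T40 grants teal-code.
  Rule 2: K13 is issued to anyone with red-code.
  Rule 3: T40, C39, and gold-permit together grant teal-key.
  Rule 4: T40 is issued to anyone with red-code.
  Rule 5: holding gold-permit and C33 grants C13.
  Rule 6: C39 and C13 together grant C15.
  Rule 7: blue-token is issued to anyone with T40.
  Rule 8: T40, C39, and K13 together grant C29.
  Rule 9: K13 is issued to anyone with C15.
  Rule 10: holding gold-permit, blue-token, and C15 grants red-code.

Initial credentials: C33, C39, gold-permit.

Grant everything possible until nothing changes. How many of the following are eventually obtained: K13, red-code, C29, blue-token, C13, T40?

Holding gold-permit and C33 grants C13 (Rule 5).
Holding C39 and C13 grants C15 (Rule 6).
Holding C15 grants K13 (Rule 9).
K13: reached.
red-code would need gold-permit, blue-token, and C15 (Rule 10), but blue-token is never granted.
C29 would need T40, C39, and K13 (Rule 8), but T40 is never granted.
blue-token would need T40 (Rule 7), but T40 is never granted.
C13: reached.
T40 would need red-code (Rule 4), but red-code is never granted.
Reached: K13 and C13 — 2 of the 6.

2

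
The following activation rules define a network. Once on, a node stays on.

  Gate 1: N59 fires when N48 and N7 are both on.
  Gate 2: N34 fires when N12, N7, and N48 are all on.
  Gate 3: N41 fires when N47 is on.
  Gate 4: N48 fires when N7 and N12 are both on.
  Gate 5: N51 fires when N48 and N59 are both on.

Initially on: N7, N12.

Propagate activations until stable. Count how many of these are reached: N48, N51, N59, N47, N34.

Gate 4: N7 and N12 on → N48 on.
Gate 2: N12, N7, and N48 on → N34 on.
Gate 1: N48 and N7 on → N59 on.
Gate 5: N48 and N59 on → N51 on.
N48: reached.
N51: reached.
N59: reached.
No rule produces N47, and it is not given.
N34: reached.
Reached: N48, N51, N59, and N34 — 4 of the 5.

4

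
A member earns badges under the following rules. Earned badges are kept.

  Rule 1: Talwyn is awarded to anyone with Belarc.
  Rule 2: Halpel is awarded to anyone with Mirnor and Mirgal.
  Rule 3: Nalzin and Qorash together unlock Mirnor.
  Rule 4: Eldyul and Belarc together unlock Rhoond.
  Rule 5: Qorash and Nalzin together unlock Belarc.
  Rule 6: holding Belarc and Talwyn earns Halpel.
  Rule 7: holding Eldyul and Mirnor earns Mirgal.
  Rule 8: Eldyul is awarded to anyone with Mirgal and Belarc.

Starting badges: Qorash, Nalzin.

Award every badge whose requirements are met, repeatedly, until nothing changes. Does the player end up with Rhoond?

Rhoond would need Eldyul and Belarc (Rule 4), but Eldyul is never earned.

No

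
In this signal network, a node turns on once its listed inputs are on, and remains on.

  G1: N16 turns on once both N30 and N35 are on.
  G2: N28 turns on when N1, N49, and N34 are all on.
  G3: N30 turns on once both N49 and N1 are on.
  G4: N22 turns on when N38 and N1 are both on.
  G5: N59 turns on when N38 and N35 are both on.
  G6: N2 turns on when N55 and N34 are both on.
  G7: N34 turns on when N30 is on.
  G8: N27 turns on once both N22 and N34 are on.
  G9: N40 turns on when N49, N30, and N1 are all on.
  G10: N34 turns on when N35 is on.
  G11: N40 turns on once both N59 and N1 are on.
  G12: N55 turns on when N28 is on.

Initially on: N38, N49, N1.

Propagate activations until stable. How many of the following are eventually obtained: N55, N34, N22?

N49 and N1 are on, so N30 turns on (G3).
G4: N38 and N1 on → N22 on.
G7: N30 on → N34 on.
G2: N1, N49, and N34 on → N28 on.
N28 is on, so N55 turns on (G12).
N55: reached.
N34: reached.
N22: reached.
All 3 are reached.

3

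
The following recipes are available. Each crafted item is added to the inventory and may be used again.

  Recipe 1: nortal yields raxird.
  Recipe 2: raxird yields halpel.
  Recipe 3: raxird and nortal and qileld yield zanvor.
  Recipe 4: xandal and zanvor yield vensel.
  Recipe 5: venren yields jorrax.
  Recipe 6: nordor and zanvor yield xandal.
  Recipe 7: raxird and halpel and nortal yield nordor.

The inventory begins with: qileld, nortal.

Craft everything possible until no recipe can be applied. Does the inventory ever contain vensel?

Using Recipe 1, nortal makes raxird.
Using Recipe 3, raxird, nortal, and qileld make zanvor.
raxird → halpel (Recipe 2).
Using Recipe 7, raxird, halpel, and nortal make nordor.
Using Recipe 6, nordor and zanvor make xandal.
xandal and zanvor → vensel (Recipe 4).

Yes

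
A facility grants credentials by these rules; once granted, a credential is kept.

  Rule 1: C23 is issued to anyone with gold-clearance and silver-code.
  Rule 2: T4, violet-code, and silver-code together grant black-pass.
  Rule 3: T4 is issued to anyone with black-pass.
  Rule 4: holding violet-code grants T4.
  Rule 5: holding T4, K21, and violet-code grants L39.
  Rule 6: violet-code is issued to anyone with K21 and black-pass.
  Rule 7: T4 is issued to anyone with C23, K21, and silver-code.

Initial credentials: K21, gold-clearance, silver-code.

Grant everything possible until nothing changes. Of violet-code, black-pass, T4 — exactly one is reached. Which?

Holding gold-clearance and silver-code grants C23 (Rule 1).
Holding C23, K21, and silver-code grants T4 (Rule 7).
black-pass would need T4, violet-code, and silver-code (Rule 2), but violet-code is never granted. violet-code would need K21 and black-pass (Rule 6), but black-pass is never granted.

T4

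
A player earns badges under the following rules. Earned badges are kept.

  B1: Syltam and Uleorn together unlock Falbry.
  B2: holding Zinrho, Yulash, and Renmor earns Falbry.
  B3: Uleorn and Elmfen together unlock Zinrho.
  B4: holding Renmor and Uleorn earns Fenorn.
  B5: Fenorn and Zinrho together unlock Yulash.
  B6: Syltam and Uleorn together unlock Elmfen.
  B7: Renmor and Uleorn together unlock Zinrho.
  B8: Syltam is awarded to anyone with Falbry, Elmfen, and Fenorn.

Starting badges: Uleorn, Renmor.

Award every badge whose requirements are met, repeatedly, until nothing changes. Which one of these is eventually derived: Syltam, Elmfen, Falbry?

With Renmor and Uleorn, Zinrho is earned (B7).
With Renmor and Uleorn, Fenorn is earned (B4).
With Fenorn and Zinrho, Yulash is earned (B5).
With Zinrho, Yulash, and Renmor, Falbry is earned (B2).
Elmfen would need Syltam and Uleorn (B6), but Syltam is never earned. Syltam would need Falbry, Elmfen, and Fenorn (B8), but Elmfen is never earned.

Falbry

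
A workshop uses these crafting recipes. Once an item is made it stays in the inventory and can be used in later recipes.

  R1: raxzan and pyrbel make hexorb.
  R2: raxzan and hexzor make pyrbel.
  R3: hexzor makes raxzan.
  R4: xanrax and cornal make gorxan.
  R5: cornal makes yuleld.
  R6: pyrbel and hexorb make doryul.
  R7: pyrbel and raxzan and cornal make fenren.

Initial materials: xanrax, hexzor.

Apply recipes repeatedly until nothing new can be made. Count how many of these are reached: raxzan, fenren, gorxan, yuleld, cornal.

1

Using R3, hexzor makes raxzan.
raxzan: reached.
fenren would need pyrbel, raxzan, and cornal (R7), but cornal is never obtained.
gorxan would need xanrax and cornal (R4), but cornal is never obtained.
yuleld would need cornal (R5), but cornal is never obtained.
No rule produces cornal, and it is not given.
Reached: raxzan — 1 of the 5.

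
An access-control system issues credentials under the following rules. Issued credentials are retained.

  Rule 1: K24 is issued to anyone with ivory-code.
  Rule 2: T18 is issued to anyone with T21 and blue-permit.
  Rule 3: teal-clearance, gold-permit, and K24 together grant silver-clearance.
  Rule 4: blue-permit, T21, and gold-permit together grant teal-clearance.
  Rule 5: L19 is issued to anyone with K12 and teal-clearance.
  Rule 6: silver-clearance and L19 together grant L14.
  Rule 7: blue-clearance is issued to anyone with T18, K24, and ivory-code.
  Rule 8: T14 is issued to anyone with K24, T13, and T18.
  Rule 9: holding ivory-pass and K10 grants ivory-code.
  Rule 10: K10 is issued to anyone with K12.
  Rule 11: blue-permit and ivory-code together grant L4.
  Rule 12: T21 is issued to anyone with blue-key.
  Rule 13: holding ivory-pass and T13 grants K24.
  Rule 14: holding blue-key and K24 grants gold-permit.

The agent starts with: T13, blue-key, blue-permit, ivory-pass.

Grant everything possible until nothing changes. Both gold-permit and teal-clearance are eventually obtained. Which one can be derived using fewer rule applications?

gold-permit

gold-permit: Holding ivory-pass and T13 grants K24 (Rule 13). Holding blue-key and K24 grants gold-permit (Rule 14). [2 rule applications]
teal-clearance: Holding blue-key grants T21 (Rule 12). Holding ivory-pass and T13 grants K24 (Rule 13). Holding blue-key and K24 grants gold-permit (Rule 14). Holding blue-permit, T21, and gold-permit grants teal-clearance (Rule 4). [4 rule applications]
gold-permit needs fewer.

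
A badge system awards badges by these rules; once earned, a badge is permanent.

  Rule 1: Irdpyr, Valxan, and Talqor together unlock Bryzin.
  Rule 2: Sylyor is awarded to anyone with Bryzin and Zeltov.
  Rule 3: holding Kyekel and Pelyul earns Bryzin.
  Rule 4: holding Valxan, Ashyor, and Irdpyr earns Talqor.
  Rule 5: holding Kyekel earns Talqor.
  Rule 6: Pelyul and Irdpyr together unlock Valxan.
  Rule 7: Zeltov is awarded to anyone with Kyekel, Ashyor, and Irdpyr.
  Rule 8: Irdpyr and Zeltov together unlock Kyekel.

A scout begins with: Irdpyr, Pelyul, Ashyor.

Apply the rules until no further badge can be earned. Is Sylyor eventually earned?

No

Sylyor would need Bryzin and Zeltov (Rule 2), but Zeltov is never earned.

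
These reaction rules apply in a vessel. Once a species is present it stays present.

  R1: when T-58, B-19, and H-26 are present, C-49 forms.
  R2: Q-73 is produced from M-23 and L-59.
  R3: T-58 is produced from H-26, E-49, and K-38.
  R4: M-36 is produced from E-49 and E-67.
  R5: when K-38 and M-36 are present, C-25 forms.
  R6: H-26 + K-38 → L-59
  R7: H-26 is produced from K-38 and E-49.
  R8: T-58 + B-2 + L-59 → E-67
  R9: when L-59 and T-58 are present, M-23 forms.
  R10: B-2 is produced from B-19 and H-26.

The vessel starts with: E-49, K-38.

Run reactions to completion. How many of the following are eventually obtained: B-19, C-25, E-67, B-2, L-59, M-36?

1

K-38 and E-49 present → H-26 forms (R7).
H-26 and K-38 present → L-59 forms (R6).
No rule produces B-19, and it is not given.
C-25 would need K-38 and M-36 (R5), but M-36 never forms.
E-67 would need T-58, B-2, and L-59 (R8), but B-2 never forms.
B-2 would need B-19 and H-26 (R10), but B-19 never forms.
L-59: reached.
M-36 would need E-49 and E-67 (R4), but E-67 never forms.
Reached: L-59 — 1 of the 6.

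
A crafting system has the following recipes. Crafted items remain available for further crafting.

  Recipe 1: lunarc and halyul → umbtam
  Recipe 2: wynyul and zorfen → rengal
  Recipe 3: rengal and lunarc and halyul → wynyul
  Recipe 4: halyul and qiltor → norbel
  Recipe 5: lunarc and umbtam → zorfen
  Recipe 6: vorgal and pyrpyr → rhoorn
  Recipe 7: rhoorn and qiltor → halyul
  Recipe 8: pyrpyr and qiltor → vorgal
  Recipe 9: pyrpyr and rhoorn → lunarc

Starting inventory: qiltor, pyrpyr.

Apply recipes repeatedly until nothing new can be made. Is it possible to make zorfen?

Using Recipe 8, pyrpyr and qiltor make vorgal.
vorgal and pyrpyr → rhoorn (Recipe 6).
Using Recipe 7, rhoorn and qiltor make halyul.
pyrpyr and rhoorn → lunarc (Recipe 9).
Using Recipe 1, lunarc and halyul make umbtam.
lunarc and umbtam → zorfen (Recipe 5).

Yes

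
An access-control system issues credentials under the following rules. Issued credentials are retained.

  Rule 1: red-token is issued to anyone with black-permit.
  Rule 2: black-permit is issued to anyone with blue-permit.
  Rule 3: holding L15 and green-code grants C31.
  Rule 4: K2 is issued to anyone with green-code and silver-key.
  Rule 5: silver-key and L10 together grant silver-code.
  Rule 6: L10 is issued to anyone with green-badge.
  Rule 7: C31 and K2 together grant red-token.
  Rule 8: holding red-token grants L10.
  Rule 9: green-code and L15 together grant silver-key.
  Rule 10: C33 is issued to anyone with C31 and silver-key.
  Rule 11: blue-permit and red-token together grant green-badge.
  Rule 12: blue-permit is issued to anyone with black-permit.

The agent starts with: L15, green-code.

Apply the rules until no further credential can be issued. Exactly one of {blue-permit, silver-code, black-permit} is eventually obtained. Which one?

Holding green-code and L15 grants silver-key (Rule 9).
Holding L15 and green-code grants C31 (Rule 3).
Holding green-code and silver-key grants K2 (Rule 4).
Holding C31 and K2 grants red-token (Rule 7).
Holding red-token grants L10 (Rule 8).
Holding silver-key and L10 grants silver-code (Rule 5).
blue-permit would need black-permit (Rule 12), but black-permit is never granted. black-permit would need blue-permit (Rule 2), but blue-permit is never granted.

silver-code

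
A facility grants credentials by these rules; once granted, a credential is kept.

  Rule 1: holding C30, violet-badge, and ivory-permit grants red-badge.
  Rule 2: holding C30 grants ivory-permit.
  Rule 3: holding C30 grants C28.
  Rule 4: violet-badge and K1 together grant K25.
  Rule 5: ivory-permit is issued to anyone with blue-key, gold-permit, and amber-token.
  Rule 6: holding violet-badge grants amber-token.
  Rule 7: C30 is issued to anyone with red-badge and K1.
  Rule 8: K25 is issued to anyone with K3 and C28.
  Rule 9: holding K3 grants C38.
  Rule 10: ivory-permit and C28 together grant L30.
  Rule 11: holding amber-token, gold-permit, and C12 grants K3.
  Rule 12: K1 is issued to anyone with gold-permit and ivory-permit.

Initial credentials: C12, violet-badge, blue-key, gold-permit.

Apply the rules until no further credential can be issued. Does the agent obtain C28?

No

C28 would need C30 (Rule 3), but C30 is never granted.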